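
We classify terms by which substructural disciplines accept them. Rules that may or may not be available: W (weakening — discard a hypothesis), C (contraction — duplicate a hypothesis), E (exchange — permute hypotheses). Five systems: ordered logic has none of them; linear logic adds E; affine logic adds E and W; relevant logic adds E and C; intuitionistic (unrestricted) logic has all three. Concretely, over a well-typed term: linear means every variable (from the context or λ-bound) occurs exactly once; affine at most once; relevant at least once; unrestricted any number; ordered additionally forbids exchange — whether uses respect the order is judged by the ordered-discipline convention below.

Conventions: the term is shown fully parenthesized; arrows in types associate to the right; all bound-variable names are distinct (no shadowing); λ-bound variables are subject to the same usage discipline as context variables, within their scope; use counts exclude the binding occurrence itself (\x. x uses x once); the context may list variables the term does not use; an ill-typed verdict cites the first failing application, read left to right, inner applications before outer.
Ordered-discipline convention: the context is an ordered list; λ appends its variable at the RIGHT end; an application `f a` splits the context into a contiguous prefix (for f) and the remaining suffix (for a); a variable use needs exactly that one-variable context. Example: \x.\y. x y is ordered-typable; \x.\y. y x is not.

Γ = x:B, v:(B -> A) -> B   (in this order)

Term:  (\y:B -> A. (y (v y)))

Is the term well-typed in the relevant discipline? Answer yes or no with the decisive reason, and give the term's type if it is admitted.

no — x left unused
use counts: x=0, v=1, y [bound]=2
order of uses: y, v, y
typing: ✓ — (B -> A) -> A
across the five disciplines: ordered ✗, linear ✗, affine ✗, relevant ✗, unrestricted ✓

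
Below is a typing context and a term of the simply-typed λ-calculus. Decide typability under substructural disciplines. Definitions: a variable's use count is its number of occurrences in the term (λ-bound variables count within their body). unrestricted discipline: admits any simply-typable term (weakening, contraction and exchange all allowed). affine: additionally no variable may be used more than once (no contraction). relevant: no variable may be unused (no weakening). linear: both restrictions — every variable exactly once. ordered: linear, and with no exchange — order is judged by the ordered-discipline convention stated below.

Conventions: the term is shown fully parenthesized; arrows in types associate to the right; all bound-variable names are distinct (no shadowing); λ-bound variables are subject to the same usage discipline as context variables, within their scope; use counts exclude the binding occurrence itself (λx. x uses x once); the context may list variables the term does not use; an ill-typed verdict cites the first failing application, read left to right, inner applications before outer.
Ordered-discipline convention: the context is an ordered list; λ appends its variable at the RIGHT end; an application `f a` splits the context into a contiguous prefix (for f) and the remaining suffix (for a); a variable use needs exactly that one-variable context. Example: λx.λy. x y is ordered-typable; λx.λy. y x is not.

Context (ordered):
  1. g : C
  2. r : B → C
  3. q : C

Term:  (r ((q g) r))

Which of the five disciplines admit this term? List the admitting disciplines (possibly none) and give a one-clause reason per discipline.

admitting disciplines: none
variable uses: g: 1; r: 2; q: 1
use order (left to right): r, q, g, r
typing: ill-typed: non-function type C applied to an argument
ordered: ✗ — not simply typable
linear: ✗ — fails simple typing
affine: ✗ — a type mismatch blocks all five
relevant: ✗ — the type mismatch rejects it
unrestricted: ✗ — not simply typable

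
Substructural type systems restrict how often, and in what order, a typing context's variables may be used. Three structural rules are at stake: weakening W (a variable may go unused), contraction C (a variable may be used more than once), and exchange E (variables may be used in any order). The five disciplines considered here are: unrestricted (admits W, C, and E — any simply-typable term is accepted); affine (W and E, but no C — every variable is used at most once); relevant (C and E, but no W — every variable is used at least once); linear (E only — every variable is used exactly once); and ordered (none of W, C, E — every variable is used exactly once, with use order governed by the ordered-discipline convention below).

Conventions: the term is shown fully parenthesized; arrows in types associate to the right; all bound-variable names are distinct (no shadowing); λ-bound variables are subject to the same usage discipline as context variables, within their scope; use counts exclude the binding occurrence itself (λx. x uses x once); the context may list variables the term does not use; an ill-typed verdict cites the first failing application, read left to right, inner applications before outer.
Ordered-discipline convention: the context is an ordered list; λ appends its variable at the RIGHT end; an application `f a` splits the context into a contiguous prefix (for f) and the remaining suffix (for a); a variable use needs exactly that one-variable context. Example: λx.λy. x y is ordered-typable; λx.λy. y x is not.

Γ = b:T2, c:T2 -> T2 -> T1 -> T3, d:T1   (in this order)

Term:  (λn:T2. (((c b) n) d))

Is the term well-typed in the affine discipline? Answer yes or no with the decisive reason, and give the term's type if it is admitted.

yes — at most one use each (b, c, d, n); term : T2 -> T3
use counts: b: 1; c: 1; d: 1; n [bound]: 1
order of uses: c, b, n, d
typing: ✓ — T2 -> T3
per-discipline verdicts: ordered ✗, linear ✓, affine ✓, relevant ✓, unrestricted ✓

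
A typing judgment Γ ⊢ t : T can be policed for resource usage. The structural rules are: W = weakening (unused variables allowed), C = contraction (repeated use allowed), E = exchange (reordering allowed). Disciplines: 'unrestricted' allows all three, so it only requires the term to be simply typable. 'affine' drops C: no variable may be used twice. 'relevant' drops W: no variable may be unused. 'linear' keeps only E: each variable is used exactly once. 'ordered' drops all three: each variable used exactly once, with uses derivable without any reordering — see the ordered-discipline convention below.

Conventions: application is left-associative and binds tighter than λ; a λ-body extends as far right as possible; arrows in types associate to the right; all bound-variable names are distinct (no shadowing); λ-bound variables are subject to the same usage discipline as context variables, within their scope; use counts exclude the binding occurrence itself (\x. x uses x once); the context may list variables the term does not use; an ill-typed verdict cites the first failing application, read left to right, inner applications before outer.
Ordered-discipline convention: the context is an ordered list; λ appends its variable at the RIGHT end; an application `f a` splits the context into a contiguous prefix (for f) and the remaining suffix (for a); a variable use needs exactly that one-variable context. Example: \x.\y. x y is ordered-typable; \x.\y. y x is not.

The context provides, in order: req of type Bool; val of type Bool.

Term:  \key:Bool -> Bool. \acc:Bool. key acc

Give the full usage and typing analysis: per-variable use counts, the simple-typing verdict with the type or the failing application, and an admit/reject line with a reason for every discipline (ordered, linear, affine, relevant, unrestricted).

use counts: req=0, val=0, key (bound)=1, acc (bound)=1
order of uses: key, acc
typing: well-typed — term : (Bool -> Bool) -> Bool -> Bool
ordered: ✗, req, val left unused
linear: ✗, req, val left unused
affine: ✓, none of req, val, key, acc used more than once
relevant: ✗, req, val left unused
unrestricted: ✓, typability at (Bool -> Bool) -> Bool -> Bool is all that's needed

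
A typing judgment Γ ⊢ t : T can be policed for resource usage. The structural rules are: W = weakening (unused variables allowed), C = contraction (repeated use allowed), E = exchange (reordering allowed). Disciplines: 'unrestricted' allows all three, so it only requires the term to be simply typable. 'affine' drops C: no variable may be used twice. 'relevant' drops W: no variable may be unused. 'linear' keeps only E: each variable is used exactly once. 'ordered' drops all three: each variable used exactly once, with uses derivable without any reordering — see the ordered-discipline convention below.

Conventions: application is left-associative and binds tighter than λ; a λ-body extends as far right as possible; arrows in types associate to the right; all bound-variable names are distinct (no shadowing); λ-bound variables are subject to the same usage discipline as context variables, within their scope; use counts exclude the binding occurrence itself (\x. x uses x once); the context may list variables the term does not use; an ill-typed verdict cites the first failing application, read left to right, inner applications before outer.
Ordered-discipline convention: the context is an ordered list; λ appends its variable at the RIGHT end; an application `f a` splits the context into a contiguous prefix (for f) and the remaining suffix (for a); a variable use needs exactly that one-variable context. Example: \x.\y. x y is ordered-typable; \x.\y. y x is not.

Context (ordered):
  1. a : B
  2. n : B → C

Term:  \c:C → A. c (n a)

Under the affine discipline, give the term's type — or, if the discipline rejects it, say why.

term : (C → A) → A
usage: a=1, n=1, c [bound]=1
uses in reading order: c, n, a
typing: well-typed — term : (C → A) → A
across the five disciplines: ordered ✗; linear ✓; affine ✓; relevant ✓; unrestricted ✓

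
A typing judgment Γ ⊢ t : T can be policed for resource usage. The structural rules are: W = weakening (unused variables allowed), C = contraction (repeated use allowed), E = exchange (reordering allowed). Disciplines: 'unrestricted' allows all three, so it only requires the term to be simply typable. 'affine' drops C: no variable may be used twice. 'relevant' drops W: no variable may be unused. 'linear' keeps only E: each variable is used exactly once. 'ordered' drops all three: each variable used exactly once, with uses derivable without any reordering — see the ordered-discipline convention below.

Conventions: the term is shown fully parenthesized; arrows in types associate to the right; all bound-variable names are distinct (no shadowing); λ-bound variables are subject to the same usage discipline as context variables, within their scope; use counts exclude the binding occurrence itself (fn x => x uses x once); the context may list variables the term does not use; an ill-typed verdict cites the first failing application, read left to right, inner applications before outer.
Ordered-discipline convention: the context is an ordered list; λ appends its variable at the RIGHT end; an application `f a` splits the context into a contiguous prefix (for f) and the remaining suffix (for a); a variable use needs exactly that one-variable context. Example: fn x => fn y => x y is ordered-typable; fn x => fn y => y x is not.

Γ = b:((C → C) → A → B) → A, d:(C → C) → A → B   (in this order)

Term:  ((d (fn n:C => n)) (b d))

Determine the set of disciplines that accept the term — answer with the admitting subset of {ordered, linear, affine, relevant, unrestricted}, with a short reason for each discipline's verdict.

admitted by: relevant, unrestricted
counts: b ×1, d ×2, n [bound] ×1
order of uses: d, n, b, d
typing: well-typed — term : B
ordered: ✗, uses contraction: d ×2
linear: ✗, uses contraction: d ×2
affine: ✗, uses contraction: d ×2
relevant: ✓, at least one use each (b, d, n)
unrestricted: ✓, simply typable at B; W, C, E all held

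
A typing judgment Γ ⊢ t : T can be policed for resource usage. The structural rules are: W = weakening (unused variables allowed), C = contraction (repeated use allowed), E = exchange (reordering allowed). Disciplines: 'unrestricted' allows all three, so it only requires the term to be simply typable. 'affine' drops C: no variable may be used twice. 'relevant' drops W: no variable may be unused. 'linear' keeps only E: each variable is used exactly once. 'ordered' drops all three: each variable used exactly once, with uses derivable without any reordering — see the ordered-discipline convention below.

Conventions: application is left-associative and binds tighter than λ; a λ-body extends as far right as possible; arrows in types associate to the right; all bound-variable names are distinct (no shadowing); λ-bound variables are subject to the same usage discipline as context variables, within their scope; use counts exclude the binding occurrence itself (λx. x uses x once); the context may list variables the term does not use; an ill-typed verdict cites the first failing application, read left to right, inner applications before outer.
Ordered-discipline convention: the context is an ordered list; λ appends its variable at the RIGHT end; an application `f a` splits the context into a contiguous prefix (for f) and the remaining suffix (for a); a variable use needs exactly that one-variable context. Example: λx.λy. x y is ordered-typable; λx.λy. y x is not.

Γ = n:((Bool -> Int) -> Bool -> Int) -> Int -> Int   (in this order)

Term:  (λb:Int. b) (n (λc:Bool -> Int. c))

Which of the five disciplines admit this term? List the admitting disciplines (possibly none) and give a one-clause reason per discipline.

admitted in: none
usage: n=1; b (bound)=1; c (bound)=1
use order (left to right): b, n, c
typing: ill-typed: a function awaiting Int gets Int -> Int
ordered: ✗, fails simple typing
linear: ✗, a type mismatch blocks all five
affine: ✗, the type mismatch rejects it
relevant: ✗, not simply typable
unrestricted: ✗, fails simple typing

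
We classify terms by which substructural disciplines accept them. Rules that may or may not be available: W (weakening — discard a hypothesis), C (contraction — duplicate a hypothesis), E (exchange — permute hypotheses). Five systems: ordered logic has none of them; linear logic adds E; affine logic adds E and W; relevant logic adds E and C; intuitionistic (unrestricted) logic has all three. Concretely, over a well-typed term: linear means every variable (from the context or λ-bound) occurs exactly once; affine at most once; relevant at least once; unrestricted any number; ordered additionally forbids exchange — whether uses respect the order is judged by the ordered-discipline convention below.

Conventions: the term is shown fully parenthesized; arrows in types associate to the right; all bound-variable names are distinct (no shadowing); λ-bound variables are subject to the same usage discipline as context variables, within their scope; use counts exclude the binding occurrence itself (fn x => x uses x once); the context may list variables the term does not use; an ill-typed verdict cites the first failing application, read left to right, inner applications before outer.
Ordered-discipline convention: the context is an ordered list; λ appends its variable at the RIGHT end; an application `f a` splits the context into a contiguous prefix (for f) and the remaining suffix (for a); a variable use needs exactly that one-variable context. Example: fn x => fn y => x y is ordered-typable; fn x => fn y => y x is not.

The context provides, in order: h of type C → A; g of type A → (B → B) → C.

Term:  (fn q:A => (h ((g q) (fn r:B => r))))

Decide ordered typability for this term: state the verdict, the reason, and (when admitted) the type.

yes — one use each (h, g, q, r); ordered split holds; term : A → A
counts: h: 1; g: 1; q (λ-bound): 1; r (λ-bound): 1
use order (left to right): h, g, q, r
typing: well-typed — term : A → A
per-discipline verdicts: ordered ✓ · linear ✓ · affine ✓ · relevant ✓ · unrestricted ✓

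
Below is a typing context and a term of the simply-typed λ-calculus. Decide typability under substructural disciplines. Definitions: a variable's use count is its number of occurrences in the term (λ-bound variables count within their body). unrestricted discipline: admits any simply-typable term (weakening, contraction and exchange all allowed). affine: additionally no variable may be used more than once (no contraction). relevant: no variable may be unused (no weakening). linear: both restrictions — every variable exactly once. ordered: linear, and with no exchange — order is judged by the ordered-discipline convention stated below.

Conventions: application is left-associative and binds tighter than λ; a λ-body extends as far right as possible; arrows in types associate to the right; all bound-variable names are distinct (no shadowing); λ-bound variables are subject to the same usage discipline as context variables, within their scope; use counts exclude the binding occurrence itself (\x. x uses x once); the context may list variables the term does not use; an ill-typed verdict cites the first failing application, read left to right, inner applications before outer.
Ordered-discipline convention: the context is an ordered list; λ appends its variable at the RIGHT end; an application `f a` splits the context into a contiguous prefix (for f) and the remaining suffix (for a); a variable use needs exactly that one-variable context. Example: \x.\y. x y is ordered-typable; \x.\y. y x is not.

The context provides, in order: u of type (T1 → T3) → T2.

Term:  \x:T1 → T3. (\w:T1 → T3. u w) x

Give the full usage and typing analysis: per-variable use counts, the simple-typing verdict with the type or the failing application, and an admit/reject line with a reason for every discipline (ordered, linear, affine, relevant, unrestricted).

variable uses: u: 1×; x (bound): 1×; w (bound): 1×
left-to-right use order: u, w, x
typing: well-typed — term : (T1 → T3) → T2
ordered: ✓ — u, x, w once each; derivable with no W/C/E
linear: ✓ — each of u, x, w used exactly once
affine: ✓ — no duplicate uses among u, x, w
relevant: ✓ — u, x, w: all used, weakening unneeded
unrestricted: ✓ — well-typed at (T1 → T3) → T2; no restrictions here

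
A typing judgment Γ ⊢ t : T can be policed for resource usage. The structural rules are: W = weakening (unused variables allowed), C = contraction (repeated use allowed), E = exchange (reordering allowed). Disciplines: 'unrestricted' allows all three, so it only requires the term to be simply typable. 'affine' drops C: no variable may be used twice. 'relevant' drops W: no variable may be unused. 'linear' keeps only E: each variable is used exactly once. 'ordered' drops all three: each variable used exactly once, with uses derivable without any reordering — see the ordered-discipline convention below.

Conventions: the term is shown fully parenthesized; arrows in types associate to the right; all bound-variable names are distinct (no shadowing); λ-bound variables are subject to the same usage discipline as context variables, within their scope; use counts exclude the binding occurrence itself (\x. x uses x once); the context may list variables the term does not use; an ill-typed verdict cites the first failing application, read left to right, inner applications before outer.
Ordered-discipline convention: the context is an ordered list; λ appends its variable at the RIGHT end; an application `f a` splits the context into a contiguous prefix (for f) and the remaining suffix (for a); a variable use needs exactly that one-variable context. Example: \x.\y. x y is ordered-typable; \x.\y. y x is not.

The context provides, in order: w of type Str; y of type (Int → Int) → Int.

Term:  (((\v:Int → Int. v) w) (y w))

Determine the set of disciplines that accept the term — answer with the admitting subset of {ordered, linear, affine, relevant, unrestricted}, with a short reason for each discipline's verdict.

admitted in: none
usage: w ×2, y ×1, v [bound] ×1
left-to-right use order: v, w, y, w
typing: ill-typed: a function awaiting Int → Int gets Str
ordered ✗ (fails simple typing)
linear ✗ (a type mismatch blocks all five)
affine ✗ (the type mismatch rejects it)
relevant ✗ (not simply typable)
unrestricted ✗ (fails simple typing)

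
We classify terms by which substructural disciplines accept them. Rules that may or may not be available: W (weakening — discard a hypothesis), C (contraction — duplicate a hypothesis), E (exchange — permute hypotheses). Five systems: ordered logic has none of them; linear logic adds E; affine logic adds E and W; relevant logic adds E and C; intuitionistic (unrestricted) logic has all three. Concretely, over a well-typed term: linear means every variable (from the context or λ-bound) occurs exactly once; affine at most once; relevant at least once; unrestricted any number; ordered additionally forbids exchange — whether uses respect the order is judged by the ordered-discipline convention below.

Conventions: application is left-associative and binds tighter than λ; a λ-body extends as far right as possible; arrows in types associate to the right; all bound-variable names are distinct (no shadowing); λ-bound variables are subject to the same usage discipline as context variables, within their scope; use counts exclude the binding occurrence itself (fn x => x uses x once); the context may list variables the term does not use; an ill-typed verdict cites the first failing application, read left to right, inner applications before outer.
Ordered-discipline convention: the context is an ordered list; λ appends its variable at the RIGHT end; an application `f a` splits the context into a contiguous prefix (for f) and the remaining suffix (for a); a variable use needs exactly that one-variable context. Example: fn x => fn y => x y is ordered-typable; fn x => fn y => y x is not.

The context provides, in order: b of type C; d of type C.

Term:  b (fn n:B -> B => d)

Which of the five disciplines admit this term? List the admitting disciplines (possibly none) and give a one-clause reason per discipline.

accepted by: none
variable uses: b ×1, d ×1, n [bound] ×0
uses in reading order: b, d
typing: ill-typed: can't apply a value of type C
ordered: ✗ — fails simple typing
linear: ✗ — a type mismatch blocks all five
affine: ✗ — the type mismatch rejects it
relevant: ✗ — not simply typable
unrestricted: ✗ — fails simple typing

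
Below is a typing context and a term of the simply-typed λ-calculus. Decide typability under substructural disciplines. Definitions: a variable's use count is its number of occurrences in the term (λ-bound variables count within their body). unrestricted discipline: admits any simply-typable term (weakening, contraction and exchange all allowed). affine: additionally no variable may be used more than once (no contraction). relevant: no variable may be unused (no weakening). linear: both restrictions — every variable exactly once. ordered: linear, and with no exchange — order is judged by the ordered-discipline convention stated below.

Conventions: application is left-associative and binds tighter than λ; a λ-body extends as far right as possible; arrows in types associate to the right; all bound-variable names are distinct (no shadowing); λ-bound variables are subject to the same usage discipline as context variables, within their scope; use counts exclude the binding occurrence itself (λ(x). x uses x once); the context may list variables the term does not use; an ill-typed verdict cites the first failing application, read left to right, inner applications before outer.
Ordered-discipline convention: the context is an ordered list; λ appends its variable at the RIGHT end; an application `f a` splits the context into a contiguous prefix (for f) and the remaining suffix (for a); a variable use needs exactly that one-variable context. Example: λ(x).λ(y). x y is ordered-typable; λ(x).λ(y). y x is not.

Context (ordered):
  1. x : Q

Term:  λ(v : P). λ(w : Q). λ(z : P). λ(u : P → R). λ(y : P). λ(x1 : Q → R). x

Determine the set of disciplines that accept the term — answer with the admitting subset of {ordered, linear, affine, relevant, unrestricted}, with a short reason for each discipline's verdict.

accepted by: affine, unrestricted
usage: x=1, v (bound)=0, w (bound)=0, z (bound)=0, u (bound)=0, y (bound)=0, x1 (bound)=0
left-to-right use order: x
typing: the term checks, with type P → Q → P → (P → R) → P → (Q → R) → Q
ordered: ✗ — v, w, z, u, y, x1 left unused
linear: ✗ — v, w, z, u, y, x1 left unused
affine: ✓ — x, v, w, z, u, y, x1: no repeats, contraction unneeded
relevant: ✗ — v, w, z, u, y, x1 left unused
unrestricted: ✓ — typability at P → Q → P → (P → R) → P → (Q → R) → Q is all that's needed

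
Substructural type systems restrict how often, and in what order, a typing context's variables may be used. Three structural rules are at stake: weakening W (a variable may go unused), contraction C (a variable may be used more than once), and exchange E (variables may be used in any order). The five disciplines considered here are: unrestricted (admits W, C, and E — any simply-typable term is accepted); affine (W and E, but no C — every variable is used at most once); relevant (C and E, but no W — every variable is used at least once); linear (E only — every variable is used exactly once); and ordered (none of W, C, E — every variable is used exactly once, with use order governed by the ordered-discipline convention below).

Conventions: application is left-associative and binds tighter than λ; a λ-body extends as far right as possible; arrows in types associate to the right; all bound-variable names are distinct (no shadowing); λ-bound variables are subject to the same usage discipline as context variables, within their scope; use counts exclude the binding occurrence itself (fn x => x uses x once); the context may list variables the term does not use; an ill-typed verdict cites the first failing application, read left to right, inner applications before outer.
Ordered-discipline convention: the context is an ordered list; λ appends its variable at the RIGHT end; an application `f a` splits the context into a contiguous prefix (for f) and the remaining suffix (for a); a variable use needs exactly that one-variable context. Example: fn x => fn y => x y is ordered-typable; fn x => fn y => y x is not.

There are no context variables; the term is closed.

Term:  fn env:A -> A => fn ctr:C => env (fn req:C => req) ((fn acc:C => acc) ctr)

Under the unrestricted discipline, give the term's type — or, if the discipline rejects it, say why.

not well-typed under unrestricted — not simply typable
use counts: env (λ-bound)=1, ctr (λ-bound)=1, req (λ-bound)=1, acc (λ-bound)=1
uses in reading order: env, req, acc, ctr
typing: ill-typed: an argument C -> C mismatches the expected A
all disciplines: ordered ✗, linear ✗, affine ✗, relevant ✗, unrestricted ✗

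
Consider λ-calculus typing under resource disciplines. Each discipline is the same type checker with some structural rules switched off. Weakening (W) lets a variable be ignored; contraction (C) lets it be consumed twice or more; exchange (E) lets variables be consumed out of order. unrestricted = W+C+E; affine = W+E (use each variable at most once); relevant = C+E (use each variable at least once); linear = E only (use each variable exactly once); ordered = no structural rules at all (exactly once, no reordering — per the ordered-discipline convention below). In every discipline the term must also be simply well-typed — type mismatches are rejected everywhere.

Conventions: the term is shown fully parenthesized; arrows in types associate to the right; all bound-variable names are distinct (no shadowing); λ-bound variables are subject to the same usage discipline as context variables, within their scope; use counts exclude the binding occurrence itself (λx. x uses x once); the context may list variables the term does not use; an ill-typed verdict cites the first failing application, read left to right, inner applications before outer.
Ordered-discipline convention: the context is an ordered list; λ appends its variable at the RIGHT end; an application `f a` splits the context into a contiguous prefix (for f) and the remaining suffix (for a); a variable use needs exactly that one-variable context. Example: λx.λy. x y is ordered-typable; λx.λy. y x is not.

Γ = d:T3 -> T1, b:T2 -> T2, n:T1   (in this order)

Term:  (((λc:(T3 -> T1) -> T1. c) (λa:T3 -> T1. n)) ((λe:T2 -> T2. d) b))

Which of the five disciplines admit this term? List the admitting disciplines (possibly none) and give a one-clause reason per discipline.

admitting disciplines: affine, unrestricted
use counts: d ×1; b ×1; n ×1; c (bound) ×1; a (bound) ×0; e (bound) ×0
order of uses: c, n, d, b
typing: ✓ — T1
ordered: ✗, a, e left unused
linear: ✗, a, e left unused
affine: ✓, at most one use each (d, b, n, c, a, e)
relevant: ✗, a, e left unused
unrestricted: ✓, simply typable at T1; W, C, E all held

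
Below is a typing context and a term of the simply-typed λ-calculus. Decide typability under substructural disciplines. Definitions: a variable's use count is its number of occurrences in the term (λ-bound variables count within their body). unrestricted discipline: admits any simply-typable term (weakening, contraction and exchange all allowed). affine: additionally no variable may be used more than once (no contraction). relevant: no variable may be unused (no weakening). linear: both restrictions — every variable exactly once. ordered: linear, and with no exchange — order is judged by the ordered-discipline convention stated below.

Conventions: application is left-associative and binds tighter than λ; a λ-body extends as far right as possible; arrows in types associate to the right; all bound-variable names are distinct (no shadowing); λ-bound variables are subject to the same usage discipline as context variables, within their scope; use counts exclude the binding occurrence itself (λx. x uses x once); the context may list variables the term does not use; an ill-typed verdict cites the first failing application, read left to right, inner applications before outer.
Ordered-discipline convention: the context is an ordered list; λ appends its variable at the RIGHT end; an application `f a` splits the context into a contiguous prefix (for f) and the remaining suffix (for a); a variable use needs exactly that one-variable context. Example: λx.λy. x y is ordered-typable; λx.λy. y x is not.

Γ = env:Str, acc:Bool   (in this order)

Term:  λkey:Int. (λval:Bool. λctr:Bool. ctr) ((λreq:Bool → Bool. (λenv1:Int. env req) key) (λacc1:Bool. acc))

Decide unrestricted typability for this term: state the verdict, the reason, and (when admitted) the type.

no — a type mismatch blocks all five
counts: env: 1×; acc: 1×; key (λ-bound): 1×; val (λ-bound): 0×; ctr (λ-bound): 1×; req (λ-bound): 1×; env1 (λ-bound): 0×; acc1 (λ-bound): 0×
left-to-right use order: ctr, env, req, key, acc
typing: ill-typed: non-arrow in function slot: Str
summary: ordered ✗, linear ✗, affine ✗, relevant ✗, unrestricted ✗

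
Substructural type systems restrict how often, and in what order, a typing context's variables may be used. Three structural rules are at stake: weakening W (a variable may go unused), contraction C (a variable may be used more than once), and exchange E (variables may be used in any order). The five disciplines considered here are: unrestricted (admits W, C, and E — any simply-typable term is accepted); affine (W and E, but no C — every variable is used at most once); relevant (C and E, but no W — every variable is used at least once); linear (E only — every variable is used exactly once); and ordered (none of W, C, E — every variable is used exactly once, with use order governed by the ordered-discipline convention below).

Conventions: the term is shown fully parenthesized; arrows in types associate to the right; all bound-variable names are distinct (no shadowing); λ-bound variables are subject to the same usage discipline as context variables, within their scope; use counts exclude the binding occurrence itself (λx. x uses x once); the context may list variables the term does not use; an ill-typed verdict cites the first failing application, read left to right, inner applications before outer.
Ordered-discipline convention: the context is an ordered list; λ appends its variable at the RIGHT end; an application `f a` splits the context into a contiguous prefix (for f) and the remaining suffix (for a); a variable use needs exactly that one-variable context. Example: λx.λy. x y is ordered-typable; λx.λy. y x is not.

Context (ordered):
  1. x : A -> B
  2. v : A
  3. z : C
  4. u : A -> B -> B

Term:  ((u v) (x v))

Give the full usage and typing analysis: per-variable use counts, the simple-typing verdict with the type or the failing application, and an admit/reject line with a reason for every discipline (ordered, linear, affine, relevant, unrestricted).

usage: x=1; v=2; z=0; u=1
uses in reading order: u, v, x, v
typing: well-typed — term : B
ordered: ✗, uses contraction: v ×2; unused: z — weakening required
linear: ✗, uses contraction: v ×2; unused: z — weakening required
affine: ✗, uses contraction: v ×2
relevant: ✗, unused: z — weakening required
unrestricted: ✓, well-typed at B; no restrictions here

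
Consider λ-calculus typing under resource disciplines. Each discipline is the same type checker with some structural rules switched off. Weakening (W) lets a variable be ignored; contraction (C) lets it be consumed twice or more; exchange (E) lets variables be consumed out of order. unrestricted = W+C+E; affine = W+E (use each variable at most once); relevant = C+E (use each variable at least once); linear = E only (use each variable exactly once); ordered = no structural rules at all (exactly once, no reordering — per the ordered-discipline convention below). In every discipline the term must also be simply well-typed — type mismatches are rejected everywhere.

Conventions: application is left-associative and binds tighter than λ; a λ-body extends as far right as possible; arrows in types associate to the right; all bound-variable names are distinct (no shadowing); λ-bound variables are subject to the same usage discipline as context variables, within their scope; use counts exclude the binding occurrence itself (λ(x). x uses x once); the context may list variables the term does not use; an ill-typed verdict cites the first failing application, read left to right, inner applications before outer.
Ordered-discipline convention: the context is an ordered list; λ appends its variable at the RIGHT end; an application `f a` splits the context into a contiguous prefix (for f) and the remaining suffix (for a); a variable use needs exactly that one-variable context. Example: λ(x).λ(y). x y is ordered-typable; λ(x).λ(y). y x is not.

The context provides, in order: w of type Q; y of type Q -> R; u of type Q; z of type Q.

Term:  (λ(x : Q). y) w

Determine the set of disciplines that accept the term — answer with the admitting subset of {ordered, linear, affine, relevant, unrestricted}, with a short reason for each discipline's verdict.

accepted by: affine, unrestricted
use counts: w=1; y=1; u=0; z=0; x (λ-bound)=0
uses in reading order: y, w
typing: well-typed — term : Q -> R
ordered: ✗ — unused: u, z, x — weakening required
linear: ✗ — unused: u, z, x — weakening required
affine: ✓ — none of w, y, u, z, x used more than once
relevant: ✗ — unused: u, z, x — weakening required
unrestricted: ✓ — well-typed at Q -> R; no restrictions here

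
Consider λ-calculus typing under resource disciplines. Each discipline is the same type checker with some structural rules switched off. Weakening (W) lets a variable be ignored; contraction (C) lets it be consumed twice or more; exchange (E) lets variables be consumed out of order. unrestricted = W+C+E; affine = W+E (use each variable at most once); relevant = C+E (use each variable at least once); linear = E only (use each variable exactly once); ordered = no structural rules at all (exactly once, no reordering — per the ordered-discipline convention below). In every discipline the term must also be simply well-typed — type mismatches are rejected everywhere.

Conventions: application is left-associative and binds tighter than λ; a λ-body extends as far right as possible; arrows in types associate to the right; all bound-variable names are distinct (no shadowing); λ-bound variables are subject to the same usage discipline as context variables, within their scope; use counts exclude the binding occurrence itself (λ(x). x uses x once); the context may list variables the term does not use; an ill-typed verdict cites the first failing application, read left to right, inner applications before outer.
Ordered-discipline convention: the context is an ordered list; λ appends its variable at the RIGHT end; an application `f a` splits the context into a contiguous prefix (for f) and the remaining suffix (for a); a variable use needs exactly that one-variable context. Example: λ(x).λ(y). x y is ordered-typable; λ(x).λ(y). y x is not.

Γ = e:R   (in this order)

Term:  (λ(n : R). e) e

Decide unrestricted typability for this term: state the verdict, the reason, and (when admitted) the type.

yes — typability at R is all that's needed; term : R
usage: e: 2, n (λ-bound): 0
order of uses: e, e
typing: well-typed at R
summary: ordered ✗; linear ✗; affine ✗; relevant ✗; unrestricted ✓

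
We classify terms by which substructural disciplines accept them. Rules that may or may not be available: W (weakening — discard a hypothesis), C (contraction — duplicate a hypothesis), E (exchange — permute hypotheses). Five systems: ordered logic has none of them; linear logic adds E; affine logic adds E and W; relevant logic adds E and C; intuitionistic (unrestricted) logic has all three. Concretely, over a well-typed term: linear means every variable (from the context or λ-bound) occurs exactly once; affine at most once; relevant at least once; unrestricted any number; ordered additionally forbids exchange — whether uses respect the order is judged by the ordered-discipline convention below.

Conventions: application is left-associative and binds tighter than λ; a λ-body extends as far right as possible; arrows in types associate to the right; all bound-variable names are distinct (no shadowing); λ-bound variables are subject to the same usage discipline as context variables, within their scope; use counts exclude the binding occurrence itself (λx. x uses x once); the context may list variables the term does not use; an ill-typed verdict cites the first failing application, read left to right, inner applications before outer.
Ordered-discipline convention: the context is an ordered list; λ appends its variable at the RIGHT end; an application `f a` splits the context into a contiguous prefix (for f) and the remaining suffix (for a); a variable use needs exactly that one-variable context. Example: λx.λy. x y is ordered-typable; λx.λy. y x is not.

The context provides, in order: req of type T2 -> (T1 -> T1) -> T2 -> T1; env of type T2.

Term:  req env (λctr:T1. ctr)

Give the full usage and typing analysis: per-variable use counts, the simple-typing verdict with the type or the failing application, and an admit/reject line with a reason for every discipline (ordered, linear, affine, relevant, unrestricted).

usage: req: 1; env: 1; ctr (λ-bound): 1
uses in reading order: req, env, ctr
typing: well-typed at T2 -> T1
ordered: ✓ — one use each (req, env, ctr); ordered split holds
linear: ✓ — exactly-once usage across req, env, ctr
affine: ✓ — none of req, env, ctr used more than once
relevant: ✓ — at least one use each (req, env, ctr)
unrestricted: ✓ — well-typed at T2 -> T1; no restrictions here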